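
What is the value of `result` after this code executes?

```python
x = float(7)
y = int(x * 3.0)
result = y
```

x = 7.0; y = 21; result = 21

21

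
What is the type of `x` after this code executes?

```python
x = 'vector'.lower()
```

str.lower() returns str

str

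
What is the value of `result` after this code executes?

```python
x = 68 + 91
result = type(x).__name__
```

x is int; result = 'int'

'int'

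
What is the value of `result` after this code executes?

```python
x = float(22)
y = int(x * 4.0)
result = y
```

x = 22.0; y = 88; result = 88

88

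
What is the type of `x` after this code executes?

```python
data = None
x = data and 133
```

'and' returns first falsy value (None)

NoneType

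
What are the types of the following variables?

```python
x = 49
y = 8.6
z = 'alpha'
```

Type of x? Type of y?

x is assigned a bare integer (no decimal point), so it is an int; y is assigned a number with a decimal point, so it is a float

int, float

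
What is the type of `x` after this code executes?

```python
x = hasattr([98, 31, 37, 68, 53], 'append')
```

hasattr() returns bool

bool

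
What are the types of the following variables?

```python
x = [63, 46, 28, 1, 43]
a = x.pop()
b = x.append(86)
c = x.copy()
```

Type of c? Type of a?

copy() returns list; pop() returns element

list, int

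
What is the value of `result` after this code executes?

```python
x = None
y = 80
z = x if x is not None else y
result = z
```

x = None; y = 80; z = 80; result = 80

80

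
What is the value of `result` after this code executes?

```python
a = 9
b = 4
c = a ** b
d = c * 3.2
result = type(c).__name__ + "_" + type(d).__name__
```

a is int; b is int; c is int; d is float; result = 'int_float'

'int_float'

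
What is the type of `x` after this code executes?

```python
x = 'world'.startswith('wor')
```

str.startswith() returns bool

bool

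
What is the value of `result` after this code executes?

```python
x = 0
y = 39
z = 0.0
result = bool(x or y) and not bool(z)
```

x = 0; y = 39; z = 0.0; result = True

True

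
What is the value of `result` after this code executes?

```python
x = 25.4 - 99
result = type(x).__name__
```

x is float; result = 'float'

'float'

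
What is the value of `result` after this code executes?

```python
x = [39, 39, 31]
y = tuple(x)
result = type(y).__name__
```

x is list; y is tuple; result = 'tuple'

'tuple'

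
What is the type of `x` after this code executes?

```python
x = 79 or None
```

'or' returns first truthy value

int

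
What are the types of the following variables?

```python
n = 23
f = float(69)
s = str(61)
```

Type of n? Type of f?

n is assigned a bare integer (no decimal point), so it is an int; f is assigned the result of calling float(), which returns a float

int, float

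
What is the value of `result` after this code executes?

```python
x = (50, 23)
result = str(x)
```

x = (50, 23); result = '(50, 23)'

'(50, 23)'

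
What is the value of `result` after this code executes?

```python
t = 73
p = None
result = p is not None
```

t = 73; p = None; result = False

False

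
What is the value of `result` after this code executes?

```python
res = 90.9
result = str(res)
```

res = 90.9; result = '90.9'

'90.9'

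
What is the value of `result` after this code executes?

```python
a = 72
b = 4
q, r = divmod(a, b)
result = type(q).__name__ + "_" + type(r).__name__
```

a is int; b is int; q is int; r is int; result = 'int_int'

'int_int'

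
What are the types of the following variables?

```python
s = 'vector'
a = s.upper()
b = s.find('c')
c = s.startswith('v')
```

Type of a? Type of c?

upper() returns str; startswith() returns bool

str, bool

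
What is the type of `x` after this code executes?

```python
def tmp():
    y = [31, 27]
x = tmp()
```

Function without return returns None

NoneType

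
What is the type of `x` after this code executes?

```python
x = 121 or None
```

'or' returns first truthy value

int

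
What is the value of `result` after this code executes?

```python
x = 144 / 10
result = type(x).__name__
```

x is float; result = 'float'

'float'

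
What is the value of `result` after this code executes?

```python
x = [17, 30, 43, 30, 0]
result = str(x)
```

x = [17, 30, 43, 30, 0]; result = '[17, 30, 43, 30, 0]'

'[17, 30, 43, 30, 0]'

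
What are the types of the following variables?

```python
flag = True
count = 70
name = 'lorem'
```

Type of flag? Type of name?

flag is assigned the constant True, which has type bool; name is assigned a quoted string literal, so it is a str

bool, str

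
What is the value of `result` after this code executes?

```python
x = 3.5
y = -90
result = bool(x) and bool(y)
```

x = 3.5; y = -90; result = True

True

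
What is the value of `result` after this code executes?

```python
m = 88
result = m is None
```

m = 88; result = False

False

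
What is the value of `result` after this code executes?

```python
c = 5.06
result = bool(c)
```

c = 5.06; result = True

True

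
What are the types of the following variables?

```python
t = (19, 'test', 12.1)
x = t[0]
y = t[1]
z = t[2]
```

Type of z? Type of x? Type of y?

tuple[2] is float; tuple[0] is int; tuple[1] is str

float, int, str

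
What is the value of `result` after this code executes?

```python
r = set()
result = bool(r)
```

r = set(); result = False

False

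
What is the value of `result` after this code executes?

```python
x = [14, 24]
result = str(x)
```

x = [14, 24]; result = '[14, 24]'

'[14, 24]'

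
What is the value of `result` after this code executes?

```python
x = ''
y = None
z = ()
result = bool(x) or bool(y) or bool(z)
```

x = ''; y = None; z = (); result = False

False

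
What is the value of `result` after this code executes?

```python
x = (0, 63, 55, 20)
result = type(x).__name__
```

x is tuple; result = 'tuple'

'tuple'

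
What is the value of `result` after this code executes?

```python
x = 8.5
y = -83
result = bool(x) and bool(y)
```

x = 8.5; y = -83; result = True

True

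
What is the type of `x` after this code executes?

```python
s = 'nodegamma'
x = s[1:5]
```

Slicing a str returns str

str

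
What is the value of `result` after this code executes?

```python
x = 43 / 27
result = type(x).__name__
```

x is float; result = 'float'

'float'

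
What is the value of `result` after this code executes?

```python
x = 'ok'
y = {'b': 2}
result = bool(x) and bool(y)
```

x = 'ok'; y = {'b': 2}; result = True

True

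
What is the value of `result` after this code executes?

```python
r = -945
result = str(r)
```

r = -945; result = '-945'

'-945'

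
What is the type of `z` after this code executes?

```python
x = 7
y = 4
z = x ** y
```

positive int ** positive int = int

int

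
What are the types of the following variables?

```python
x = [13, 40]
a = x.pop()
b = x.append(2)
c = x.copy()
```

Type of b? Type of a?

append() returns None; pop() returns element

NoneType, int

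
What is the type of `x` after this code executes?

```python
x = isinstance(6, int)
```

isinstance() returns bool

bool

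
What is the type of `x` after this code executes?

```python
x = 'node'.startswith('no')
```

str.startswith() returns bool

bool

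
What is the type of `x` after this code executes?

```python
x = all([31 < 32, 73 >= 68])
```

all() returns bool

bool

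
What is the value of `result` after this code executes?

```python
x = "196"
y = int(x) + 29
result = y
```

x = '196'; y = 225; result = 225

225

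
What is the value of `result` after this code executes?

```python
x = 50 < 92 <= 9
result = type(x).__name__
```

x is bool; result = 'bool'

'bool'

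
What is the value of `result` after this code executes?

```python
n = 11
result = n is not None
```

n = 11; result = True

True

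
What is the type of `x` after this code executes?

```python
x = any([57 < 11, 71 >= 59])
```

any() returns bool

bool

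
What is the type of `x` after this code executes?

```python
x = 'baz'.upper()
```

str.upper() returns str

str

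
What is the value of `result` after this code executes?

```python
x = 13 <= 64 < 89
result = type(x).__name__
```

x is bool; result = 'bool'

'bool'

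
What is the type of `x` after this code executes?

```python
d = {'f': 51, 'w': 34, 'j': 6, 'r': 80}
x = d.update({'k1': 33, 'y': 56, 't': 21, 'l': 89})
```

dict.update() returns None

NoneType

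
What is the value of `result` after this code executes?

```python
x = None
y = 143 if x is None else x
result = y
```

x = None; y = 143; result = 143

143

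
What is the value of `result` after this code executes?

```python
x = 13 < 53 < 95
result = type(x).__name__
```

x is bool; result = 'bool'

'bool'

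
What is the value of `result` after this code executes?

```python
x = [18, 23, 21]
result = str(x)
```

x = [18, 23, 21]; result = '[18, 23, 21]'

'[18, 23, 21]'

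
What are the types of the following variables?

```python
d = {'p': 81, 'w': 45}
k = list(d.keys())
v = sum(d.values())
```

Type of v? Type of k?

sum of ints is int; list() converts to list

int, list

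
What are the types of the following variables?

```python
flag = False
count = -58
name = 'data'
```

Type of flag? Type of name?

flag is assigned the constant False, which has type bool; name is assigned a quoted string literal, so it is a str

bool, str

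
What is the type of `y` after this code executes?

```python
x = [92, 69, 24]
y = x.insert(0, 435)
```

list.insert() returns None

NoneType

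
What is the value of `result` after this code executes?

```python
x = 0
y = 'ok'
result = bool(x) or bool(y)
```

x = 0; y = 'ok'; result = True

True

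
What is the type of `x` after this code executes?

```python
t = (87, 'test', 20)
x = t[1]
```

Index 1 of tuple is a str literal

str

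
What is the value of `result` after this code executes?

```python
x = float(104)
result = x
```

x = 104.0; result = 104.0

104.0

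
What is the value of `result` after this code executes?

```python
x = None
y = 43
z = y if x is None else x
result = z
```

x = None; y = 43; z = 43; result = 43

43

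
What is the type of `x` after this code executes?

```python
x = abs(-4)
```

abs() of int returns int

int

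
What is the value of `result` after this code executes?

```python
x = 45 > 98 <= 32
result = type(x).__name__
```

x is bool; result = 'bool'

'bool'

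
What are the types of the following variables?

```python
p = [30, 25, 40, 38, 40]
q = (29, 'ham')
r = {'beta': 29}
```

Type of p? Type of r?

p is assigned a list literal (square brackets); r is assigned a dict literal ({key: value})

list, dict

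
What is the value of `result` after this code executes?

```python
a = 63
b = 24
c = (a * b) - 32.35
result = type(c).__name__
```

a is int; b is int; c is float; result = 'float'

'float'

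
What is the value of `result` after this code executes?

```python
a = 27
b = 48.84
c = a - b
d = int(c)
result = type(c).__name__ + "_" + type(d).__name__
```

a is int; b is float; c is float; d is int; result = 'float_int'

'float_int'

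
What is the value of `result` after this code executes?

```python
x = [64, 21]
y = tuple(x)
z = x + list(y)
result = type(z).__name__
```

x is list; y is tuple; z is list; result = 'list'

'list'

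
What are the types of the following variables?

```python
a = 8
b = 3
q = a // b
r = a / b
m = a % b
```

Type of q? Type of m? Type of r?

// returns int; % of ints returns int; / returns float

int, int, float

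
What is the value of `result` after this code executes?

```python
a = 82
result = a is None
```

a = 82; result = False

False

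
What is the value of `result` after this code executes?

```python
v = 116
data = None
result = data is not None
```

v = 116; data = None; result = False

False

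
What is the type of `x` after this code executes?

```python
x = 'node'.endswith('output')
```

str.endswith() returns bool

bool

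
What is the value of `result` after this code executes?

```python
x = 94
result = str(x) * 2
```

x = 94; result = '9494'

'9494'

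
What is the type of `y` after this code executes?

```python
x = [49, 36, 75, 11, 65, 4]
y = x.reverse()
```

list.reverse() returns None

NoneType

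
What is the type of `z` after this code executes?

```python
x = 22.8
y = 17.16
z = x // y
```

float // float = float

float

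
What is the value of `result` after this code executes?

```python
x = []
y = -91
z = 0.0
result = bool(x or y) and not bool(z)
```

x = []; y = -91; z = 0.0; result = True

True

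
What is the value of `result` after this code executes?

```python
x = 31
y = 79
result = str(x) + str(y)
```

x = 31; y = 79; result = '3179'

'3179'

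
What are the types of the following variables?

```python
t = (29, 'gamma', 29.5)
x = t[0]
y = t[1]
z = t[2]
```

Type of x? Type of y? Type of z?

tuple[0] is int; tuple[1] is str; tuple[2] is float

int, str, float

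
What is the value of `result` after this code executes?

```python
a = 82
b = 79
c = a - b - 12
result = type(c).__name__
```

a is int; b is int; c is int; result = 'int'

'int'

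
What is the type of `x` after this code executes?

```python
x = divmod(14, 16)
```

divmod() returns tuple of (quotient, remainder)

tuple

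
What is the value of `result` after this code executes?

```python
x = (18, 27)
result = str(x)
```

x = (18, 27); result = '(18, 27)'

'(18, 27)'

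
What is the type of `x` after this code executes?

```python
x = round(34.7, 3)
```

round() with decimal places returns float

float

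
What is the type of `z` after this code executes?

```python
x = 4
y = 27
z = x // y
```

int // int = int

int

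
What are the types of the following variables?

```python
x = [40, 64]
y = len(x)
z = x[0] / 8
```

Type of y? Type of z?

len() returns int; int / int = float

int, float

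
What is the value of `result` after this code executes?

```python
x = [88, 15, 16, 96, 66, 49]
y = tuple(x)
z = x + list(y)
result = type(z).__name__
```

x is list; y is tuple; z is list; result = 'list'

'list'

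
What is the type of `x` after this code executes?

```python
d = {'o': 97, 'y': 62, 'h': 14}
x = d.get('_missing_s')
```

dict.get() returns None when key not found

NoneType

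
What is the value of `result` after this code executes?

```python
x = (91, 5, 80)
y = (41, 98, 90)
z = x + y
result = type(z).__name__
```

x is tuple; y is tuple; z is tuple; result = 'tuple'

'tuple'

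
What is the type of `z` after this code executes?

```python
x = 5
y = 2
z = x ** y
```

positive int ** positive int = int

int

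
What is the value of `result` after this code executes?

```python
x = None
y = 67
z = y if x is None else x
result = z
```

x = None; y = 67; z = 67; result = 67

67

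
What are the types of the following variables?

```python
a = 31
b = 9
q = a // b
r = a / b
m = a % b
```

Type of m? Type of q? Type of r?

% of ints returns int; // returns int; / returns float

int, int, float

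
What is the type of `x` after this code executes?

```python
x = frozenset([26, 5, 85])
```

frozenset() returns frozenset

frozenset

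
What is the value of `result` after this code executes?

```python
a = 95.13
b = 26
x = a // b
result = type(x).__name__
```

a is float; b is int; x is float; result = 'float'

'float'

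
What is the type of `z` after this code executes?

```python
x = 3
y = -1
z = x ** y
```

int ** negative = float

float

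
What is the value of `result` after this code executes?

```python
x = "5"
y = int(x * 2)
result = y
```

x = '5'; y = 55; result = 55

55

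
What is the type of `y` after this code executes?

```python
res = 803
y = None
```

None has type NoneType

NoneType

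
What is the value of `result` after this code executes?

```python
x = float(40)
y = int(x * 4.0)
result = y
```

x = 40.0; y = 160; result = 160

160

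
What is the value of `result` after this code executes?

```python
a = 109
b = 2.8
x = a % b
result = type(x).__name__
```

a is int; b is float; x is float; result = 'float'

'float'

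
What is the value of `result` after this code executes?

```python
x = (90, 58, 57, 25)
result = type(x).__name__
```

x is tuple; result = 'tuple'

'tuple'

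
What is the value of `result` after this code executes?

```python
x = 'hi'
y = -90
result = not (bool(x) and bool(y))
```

x = 'hi'; y = -90; result = False

False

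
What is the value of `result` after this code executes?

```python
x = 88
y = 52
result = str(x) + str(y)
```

x = 88; y = 52; result = '8852'

'8852'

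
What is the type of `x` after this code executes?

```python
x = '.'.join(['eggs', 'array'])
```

str.join() returns str

str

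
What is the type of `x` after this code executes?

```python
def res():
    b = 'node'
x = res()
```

Function without return returns None

NoneType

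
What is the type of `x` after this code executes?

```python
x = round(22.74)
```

round() with no decimal places returns int

int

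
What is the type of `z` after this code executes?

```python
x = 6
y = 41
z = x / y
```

int / int = float

float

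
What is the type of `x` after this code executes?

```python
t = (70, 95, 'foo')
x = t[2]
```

Index 2 of tuple is a str literal

str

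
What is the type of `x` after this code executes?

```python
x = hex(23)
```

hex() returns str representation

str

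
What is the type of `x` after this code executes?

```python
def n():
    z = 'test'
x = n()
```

Function without return returns None

NoneType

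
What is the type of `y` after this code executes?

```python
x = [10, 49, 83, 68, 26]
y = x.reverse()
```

list.reverse() returns None

NoneType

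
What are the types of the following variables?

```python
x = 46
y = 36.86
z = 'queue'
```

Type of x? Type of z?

x is assigned a bare integer (no decimal point), so it is an int; z is assigned a quoted string literal, so it is a str

int, str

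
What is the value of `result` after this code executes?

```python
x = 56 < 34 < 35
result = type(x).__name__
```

x is bool; result = 'bool'

'bool'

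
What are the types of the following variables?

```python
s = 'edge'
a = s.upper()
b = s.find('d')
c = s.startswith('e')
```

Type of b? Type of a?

find() returns int; upper() returns str

int, str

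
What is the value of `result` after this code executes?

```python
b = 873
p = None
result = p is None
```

b = 873; p = None; result = True

True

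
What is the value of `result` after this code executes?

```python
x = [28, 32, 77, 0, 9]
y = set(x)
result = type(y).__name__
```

x is list; y is set; result = 'set'

'set'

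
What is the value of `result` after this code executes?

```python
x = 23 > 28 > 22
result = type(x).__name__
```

x is bool; result = 'bool'

'bool'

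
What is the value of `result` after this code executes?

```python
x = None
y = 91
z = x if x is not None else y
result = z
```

x = None; y = 91; z = 91; result = 91

91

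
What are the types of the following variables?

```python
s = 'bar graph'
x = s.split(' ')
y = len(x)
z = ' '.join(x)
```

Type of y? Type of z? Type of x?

len() returns int; str.join() returns str; str.split() returns list

int, str, list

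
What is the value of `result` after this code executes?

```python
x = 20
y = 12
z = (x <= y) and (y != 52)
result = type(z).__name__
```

x is int; y is int; z is bool; result = 'bool'

'bool'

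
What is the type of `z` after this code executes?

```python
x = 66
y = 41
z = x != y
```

Comparison returns bool

bool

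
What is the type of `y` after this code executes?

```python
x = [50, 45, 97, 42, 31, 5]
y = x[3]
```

Indexing list[int] returns int

int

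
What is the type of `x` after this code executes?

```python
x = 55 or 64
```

'or' returns first truthy value (int)

int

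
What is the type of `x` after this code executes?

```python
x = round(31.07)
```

round() with no decimal places returns int

int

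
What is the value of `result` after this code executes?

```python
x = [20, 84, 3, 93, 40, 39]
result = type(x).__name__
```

x is list; result = 'list'

'list'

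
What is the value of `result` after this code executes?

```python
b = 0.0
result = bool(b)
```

b = 0.0; result = False

False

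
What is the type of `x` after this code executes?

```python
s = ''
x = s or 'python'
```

'or' returns first truthy value (str)

str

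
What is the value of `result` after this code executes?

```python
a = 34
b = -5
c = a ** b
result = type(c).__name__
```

a is int; b is int; c is float; result = 'float'

'float'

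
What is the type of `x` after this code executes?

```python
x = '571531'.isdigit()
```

str.isdigit() returns bool

bool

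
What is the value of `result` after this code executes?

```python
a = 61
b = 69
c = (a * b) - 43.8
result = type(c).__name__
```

a is int; b is int; c is float; result = 'float'

'float'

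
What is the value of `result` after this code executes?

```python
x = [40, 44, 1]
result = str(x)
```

x = [40, 44, 1]; result = '[40, 44, 1]'

'[40, 44, 1]'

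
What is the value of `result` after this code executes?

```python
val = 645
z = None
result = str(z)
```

val = 645; z = None; result = 'None'

'None'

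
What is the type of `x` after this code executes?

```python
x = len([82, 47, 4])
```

len() always returns int

int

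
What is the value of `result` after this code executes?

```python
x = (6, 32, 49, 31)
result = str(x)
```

x = (6, 32, 49, 31); result = '(6, 32, 49, 31)'

'(6, 32, 49, 31)'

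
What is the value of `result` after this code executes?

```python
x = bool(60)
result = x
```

x = True; result = True

True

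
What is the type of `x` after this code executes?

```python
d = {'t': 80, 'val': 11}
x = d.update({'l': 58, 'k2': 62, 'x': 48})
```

dict.update() returns None

NoneType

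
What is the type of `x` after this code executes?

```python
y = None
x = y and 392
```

'and' returns first falsy value (None)

NoneType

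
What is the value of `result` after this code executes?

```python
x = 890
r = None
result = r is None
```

x = 890; r = None; result = True

True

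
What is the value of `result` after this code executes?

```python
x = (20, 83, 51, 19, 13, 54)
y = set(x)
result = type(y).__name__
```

x is tuple; y is set; result = 'set'

'set'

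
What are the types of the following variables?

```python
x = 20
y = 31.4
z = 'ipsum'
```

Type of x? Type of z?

x is assigned a bare integer (no decimal point), so it is an int; z is assigned a quoted string literal, so it is a str

int, str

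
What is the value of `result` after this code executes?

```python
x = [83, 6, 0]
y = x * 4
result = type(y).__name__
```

x is list; y is list; result = 'list'

'list'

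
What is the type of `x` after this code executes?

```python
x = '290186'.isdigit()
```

str.isdigit() returns bool

bool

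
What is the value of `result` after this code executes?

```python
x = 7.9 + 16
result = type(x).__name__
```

x is float; result = 'float'

'float'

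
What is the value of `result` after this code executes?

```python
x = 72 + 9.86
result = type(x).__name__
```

x is float; result = 'float'

'float'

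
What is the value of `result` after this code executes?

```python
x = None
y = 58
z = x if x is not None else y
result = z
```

x = None; y = 58; z = 58; result = 58

58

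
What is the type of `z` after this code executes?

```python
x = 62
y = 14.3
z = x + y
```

int + float = float

float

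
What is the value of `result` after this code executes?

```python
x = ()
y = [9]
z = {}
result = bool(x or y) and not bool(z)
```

x = (); y = [9]; z = {}; result = True

True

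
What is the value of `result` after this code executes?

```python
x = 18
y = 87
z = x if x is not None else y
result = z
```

x = 18; y = 87; z = 18; result = 18

18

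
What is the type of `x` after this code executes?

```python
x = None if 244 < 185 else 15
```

244 < 185 is False, so the else branch is taken

int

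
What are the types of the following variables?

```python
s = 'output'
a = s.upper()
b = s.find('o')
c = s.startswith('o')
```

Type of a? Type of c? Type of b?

upper() returns str; startswith() returns bool; find() returns int

str, bool, int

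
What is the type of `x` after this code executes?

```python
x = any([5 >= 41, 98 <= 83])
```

any() returns bool

bool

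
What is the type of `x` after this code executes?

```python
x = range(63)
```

range() returns a range object

range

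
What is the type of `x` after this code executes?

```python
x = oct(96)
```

oct() returns str representation

str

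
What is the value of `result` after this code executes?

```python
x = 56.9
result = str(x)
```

x = 56.9; result = '56.9'

'56.9'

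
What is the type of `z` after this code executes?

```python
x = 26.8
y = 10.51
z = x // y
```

float // float = float

float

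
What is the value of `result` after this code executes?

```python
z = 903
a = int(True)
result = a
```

z = 903; a = 1; result = 1

1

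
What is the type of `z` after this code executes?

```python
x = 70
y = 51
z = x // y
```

int // int = int

int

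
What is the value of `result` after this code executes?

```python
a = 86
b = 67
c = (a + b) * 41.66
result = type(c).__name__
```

a is int; b is int; c is float; result = 'float'

'float'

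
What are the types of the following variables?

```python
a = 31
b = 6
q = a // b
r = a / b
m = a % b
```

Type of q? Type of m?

// returns int; % of ints returns int

int, int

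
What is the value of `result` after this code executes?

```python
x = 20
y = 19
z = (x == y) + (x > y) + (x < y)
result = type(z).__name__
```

x is int; y is int; z is int; result = 'int'

'int'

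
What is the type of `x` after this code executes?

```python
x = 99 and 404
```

'and' with truthy values returns last operand (int)

int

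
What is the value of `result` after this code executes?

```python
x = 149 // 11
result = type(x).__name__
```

x is int; result = 'int'

'int'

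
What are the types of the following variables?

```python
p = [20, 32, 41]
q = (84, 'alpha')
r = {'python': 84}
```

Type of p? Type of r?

p is assigned a list literal (square brackets); r is assigned a dict literal ({key: value})

list, dict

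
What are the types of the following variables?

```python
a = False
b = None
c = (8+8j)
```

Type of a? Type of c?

a is assigned the constant False, which has type bool; c is assigned (8+8j), an int plus an imaginary literal (j suffix), which evaluates to complex

bool, complex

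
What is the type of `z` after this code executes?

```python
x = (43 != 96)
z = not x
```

'not' returns bool

bool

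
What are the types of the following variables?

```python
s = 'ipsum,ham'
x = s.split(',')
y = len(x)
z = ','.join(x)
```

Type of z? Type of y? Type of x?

str.join() returns str; len() returns int; str.split() returns list

str, int, list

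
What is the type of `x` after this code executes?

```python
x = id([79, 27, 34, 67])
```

id() returns int

int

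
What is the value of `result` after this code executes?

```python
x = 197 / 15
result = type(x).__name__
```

x is float; result = 'float'

'float'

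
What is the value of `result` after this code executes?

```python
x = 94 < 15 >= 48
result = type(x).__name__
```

x is bool; result = 'bool'

'bool'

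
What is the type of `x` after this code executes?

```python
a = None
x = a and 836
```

'and' returns first falsy value (None)

NoneType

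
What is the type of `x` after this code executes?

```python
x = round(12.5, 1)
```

round() with decimal places returns float

float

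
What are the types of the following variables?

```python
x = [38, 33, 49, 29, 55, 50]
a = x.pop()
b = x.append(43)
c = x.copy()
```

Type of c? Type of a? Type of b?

copy() returns list; pop() returns element; append() returns None

list, int, NoneType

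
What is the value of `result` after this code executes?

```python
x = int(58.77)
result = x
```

x = 58; result = 58

58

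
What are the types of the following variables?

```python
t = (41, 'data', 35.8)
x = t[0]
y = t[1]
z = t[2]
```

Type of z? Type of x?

tuple[2] is float; tuple[0] is int

float, int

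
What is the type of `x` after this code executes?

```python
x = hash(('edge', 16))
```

hash() returns int

int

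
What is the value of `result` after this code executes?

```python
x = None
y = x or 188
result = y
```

x = None; y = 188; result = 188

188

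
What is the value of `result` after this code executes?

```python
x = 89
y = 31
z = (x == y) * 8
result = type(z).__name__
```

x is int; y is int; z is int; result = 'int'

'int'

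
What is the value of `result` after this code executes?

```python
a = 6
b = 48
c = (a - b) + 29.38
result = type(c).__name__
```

a is int; b is int; c is float; result = 'float'

'float'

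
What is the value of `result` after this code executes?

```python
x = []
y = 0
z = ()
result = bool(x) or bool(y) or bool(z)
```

x = []; y = 0; z = (); result = False

False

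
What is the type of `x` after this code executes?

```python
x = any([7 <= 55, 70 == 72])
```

any() returns bool

bool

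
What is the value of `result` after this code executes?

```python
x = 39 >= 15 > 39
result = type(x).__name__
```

x is bool; result = 'bool'

'bool'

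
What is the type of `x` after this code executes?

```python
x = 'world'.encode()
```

str.encode() returns bytes

bytes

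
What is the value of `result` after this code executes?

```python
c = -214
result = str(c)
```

c = -214; result = '-214'

'-214'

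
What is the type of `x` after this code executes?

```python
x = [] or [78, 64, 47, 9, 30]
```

'or' returns first truthy value (list)

list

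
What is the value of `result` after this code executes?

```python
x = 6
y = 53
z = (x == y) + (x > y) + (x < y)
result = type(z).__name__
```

x is int; y is int; z is int; result = 'int'

'int'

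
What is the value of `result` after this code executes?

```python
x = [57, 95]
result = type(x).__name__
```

x is list; result = 'list'

'list'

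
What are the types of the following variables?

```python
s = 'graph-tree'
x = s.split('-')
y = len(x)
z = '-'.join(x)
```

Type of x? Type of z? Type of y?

str.split() returns list; str.join() returns str; len() returns int

list, str, int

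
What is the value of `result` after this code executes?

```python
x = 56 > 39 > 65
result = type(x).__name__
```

x is bool; result = 'bool'

'bool'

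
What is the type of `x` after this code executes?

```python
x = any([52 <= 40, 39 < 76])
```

any() returns bool

bool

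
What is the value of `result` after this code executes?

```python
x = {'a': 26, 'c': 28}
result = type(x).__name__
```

x is dict; result = 'dict'

'dict'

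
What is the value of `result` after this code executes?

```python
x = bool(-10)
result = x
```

x = True; result = True

True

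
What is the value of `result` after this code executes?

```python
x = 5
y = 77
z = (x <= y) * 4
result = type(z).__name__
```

x is int; y is int; z is int; result = 'int'

'int'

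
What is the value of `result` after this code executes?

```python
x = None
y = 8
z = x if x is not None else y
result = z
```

x = None; y = 8; z = 8; result = 8

8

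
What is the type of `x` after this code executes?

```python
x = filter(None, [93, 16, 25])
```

filter() returns a filter object

filter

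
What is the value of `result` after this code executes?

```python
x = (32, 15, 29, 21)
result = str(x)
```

x = (32, 15, 29, 21); result = '(32, 15, 29, 21)'

'(32, 15, 29, 21)'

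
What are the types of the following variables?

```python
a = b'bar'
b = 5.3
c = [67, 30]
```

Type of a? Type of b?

a is assigned a bytes literal (b'...' prefix); b is assigned a number with a decimal point, so it is a float

bytes, float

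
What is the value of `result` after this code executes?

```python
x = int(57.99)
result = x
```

x = 57; result = 57

57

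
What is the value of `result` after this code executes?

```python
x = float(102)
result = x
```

x = 102.0; result = 102.0

102.0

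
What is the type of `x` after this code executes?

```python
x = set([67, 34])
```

set() constructor returns set

set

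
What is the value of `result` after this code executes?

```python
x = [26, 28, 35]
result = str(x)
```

x = [26, 28, 35]; result = '[26, 28, 35]'

'[26, 28, 35]'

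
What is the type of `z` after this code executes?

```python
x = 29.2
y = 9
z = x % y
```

float % int = float

float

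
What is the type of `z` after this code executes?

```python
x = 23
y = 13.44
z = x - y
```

int - float = float

float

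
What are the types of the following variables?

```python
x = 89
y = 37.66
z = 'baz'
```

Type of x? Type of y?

x is assigned a bare integer (no decimal point), so it is an int; y is assigned a number with a decimal point, so it is a float

int, float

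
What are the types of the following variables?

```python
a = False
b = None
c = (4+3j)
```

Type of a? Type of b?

a is assigned the constant False, which has type bool; b is assigned None, whose type is NoneType

bool, NoneType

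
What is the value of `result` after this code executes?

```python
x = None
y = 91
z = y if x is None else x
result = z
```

x = None; y = 91; z = 91; result = 91

91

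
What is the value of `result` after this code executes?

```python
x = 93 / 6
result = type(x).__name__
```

x is float; result = 'float'

'float'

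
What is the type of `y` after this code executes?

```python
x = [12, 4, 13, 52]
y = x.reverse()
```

list.reverse() returns None

NoneType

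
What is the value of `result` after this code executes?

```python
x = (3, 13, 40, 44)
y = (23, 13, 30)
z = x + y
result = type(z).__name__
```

x is tuple; y is tuple; z is tuple; result = 'tuple'

'tuple'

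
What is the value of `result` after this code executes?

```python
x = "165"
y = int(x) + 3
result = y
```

x = '165'; y = 168; result = 168

168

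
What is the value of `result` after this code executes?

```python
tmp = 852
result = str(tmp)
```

tmp = 852; result = '852'

'852'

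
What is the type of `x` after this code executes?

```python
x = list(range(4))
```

list(range()) returns list

list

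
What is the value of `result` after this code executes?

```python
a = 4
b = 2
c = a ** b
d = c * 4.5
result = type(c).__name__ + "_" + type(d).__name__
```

a is int; b is int; c is int; d is float; result = 'int_float'

'int_float'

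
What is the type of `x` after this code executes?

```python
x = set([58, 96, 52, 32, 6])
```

set() constructor returns set

set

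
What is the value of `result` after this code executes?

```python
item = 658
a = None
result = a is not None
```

item = 658; a = None; result = False

False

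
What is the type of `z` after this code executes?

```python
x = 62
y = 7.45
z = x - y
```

int - float = float

float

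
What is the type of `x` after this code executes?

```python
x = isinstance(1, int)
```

isinstance() returns bool

bool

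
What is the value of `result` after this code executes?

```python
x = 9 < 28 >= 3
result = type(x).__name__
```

x is bool; result = 'bool'

'bool'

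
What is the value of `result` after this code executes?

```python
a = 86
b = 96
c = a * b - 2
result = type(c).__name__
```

a is int; b is int; c is int; result = 'int'

'int'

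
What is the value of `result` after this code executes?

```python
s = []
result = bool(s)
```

s = []; result = False

False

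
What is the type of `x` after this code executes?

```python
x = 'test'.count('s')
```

str.count() returns int

int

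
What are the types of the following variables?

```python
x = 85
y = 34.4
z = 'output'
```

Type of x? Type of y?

x is assigned a bare integer (no decimal point), so it is an int; y is assigned a number with a decimal point, so it is a float

int, float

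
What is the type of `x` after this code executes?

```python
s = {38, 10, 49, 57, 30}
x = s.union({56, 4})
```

set.union() returns a new set

set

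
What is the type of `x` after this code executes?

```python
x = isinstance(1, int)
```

isinstance() returns bool

bool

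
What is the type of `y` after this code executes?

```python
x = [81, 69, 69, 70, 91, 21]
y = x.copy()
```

list.copy() returns list

list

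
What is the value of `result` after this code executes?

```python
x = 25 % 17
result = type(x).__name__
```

x is int; result = 'int'

'int'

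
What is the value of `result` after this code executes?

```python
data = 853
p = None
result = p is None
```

data = 853; p = None; result = True

True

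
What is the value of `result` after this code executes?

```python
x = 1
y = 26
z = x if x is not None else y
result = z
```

x = 1; y = 26; z = 1; result = 1

1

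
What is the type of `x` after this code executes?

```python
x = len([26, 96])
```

len() always returns int

int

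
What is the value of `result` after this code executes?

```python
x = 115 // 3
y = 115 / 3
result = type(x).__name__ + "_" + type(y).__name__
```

x is int; y is float; result = 'int_float'

'int_float'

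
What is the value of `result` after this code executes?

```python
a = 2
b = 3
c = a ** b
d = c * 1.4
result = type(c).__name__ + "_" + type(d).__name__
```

a is int; b is int; c is int; d is float; result = 'int_float'

'int_float'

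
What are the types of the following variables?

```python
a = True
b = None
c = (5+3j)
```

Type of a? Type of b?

a is assigned the constant True, which has type bool; b is assigned None, whose type is NoneType

bool, NoneType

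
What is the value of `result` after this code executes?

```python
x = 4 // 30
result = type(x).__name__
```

x is int; result = 'int'

'int'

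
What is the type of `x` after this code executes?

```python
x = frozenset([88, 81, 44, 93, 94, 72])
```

frozenset() returns frozenset

frozenset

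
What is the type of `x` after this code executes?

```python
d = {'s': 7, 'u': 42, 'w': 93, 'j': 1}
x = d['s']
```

Accessing dict[str, int] with str key returns int

int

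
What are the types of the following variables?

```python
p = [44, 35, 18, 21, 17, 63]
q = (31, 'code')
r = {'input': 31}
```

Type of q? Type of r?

q is assigned a tuple (parenthesized, comma-separated values); r is assigned a dict literal ({key: value})

tuple, dict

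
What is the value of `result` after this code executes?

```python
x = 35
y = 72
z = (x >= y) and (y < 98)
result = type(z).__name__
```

x is int; y is int; z is bool; result = 'bool'

'bool'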